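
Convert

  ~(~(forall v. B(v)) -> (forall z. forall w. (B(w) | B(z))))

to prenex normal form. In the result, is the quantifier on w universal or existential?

Eliminate → and ↔ using ¬ and ∨.
  ~(~~(forall v. B(v)) | (forall z. forall w. (B(w) | B(z))))
Push ¬ through the quantifiers and connectives to reach negation normal form:
  (exists v. ~B(v)) & (exists z. exists w. (~B(w) & ~B(z)))
Extract every quantifier outward, since the variables are now distinct and don't occur free across branches:
  exists v. exists z. exists w. (~B(v) & ~B(w) & ~B(z))
The quantifier forall w sits under an odd number of negations (counting the antecedent side of each →), so it flips to exists w.

existential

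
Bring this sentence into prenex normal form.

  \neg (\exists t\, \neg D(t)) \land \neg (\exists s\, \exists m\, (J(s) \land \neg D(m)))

Drive negations inward (¬∀x A ≡ ∃x ¬A, ¬∃x A ≡ ∀x ¬A, De Morgan for ∧/∨):
  (\forall t\, D(t)) \land (\forall s\, \forall m\, (\neg J(s) \lor D(m)))
All bound variables are already distinct, so no renaming is needed.
Extract every quantifier outward, since the variables are now distinct and don't occur free across branches:
  \forall t\, \forall s\, \forall m\, (D(t) \land (\neg J(s) \lor D(m)))

\forall t\, \forall s\, \forall m\, (D(t) \land (\neg J(s) \lor D(m)))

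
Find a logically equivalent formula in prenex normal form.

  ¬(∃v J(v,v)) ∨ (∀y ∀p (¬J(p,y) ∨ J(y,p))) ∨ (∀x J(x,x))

Move each ¬ inward, flipping quantifiers it crosses:
  (∀v ¬J(v,v)) ∨ (∀y ∀p (¬J(p,y) ∨ J(y,p))) ∨ (∀x J(x,x))
Pull the quantifiers to the front (each side's bound variable is not free in the other side):
  ∀v ∀y ∀p ∀x (¬J(v,v) ∨ ¬J(p,y) ∨ J(y,p) ∨ J(x,x))

∀v ∀y ∀p ∀x (¬J(v,v) ∨ ¬J(p,y) ∨ J(y,p) ∨ J(x,x))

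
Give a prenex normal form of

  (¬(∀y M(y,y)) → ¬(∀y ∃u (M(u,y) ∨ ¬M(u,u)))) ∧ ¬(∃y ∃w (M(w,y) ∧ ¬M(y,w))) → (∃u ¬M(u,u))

∃y ∀v ∃u ∃t ∃w ∃b (¬M(y,y) ∧ (M(u,v) ∨ ¬M(u,u)) ∨ M(w,t) ∧ ¬M(t,w) ∨ ¬M(b,b))

Rewrite implications/biconditionals: A → B as ¬A ∨ B.
  ¬((¬¬(∀y M(y,y)) ∨ ¬(∀y ∃u (M(u,y) ∨ ¬M(u,u)))) ∧ ¬(∃y ∃w (M(w,y) ∧ ¬M(y,w)))) ∨ (∃u ¬M(u,u))
Drive negations inward (¬∀x A ≡ ∃x ¬A, ¬∃x A ≡ ∀x ¬A, De Morgan for ∧/∨):
  (∃y ¬M(y,y)) ∧ (∀y ∃u (M(u,y) ∨ ¬M(u,u))) ∨ (∃y ∃w (M(w,y) ∧ ¬M(y,w))) ∨ (∃u ¬M(u,u))
Rename bound variables to avoid capture: y↦v, y↦t, u↦b.
  (∃y ¬M(y,y)) ∧ (∀v ∃u (M(u,v) ∨ ¬M(u,u))) ∨ (∃t ∃w (M(w,t) ∧ ¬M(t,w))) ∨ (∃b ¬M(b,b))
Extract every quantifier outward, since the variables are now distinct and don't occur free across branches:
  ∃y ∀v ∃u ∃t ∃w ∃b (¬M(y,y) ∧ (M(u,v) ∨ ¬M(u,u)) ∨ M(w,t) ∧ ¬M(t,w) ∨ ¬M(b,b))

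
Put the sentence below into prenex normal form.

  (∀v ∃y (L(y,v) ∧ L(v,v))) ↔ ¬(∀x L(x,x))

Eliminate → and ↔ using ¬ and ∨; A ↔ B as (¬A ∨ B) ∧ (¬B ∨ A).
  (¬(∀v ∃y (L(y,v) ∧ L(v,v))) ∨ ¬(∀x L(x,x))) ∧ (¬¬(∀x L(x,x)) ∨ (∀v ∃y (L(y,v) ∧ L(v,v))))
Move each ¬ inward, flipping quantifiers it crosses:
  ((∃v ∀y (¬L(y,v) ∨ ¬L(v,v))) ∨ (∃x ¬L(x,x))) ∧ ((∀x L(x,x)) ∨ (∀v ∃y (L(y,v) ∧ L(v,v))))
Give each quantifier a distinct variable: x↦s, v↦q, y↦r.
  ((∃v ∀y (¬L(y,v) ∨ ¬L(v,v))) ∨ (∃x ¬L(x,x))) ∧ ((∀s L(s,s)) ∨ (∀q ∃r (L(r,q) ∧ L(q,q))))
Pull the quantifiers to the front (each side's bound variable is not free in the other side):
  ∃v ∀y ∃x ∀s ∀q ∃r ((¬L(y,v) ∨ ¬L(v,v) ∨ ¬L(x,x)) ∧ (L(s,s) ∨ L(r,q) ∧ L(q,q)))

∃v ∀y ∃x ∀s ∀q ∃r ((¬L(y,v) ∨ ¬L(v,v) ∨ ¬L(x,x)) ∧ (L(s,s) ∨ L(r,q) ∧ L(q,q)))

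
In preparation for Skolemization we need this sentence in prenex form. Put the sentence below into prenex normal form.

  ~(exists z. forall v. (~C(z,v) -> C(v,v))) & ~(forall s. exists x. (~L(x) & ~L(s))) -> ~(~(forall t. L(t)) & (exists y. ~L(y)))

exists z. forall v. forall s. exists x. forall t. forall y. (C(z,v) | C(v,v) | ~L(x) & ~L(s) | L(t) | L(y))

Rewrite implications/biconditionals: A → B as ¬A ∨ B.
  ~(~(exists z. forall v. (~~C(z,v) | C(v,v))) & ~(forall s. exists x. (~L(x) & ~L(s)))) | ~(~(forall t. L(t)) & (exists y. ~L(y)))
Push ¬ through the quantifiers and connectives to reach negation normal form:
  (exists z. forall v. (C(z,v) | C(v,v))) | (forall s. exists x. (~L(x) & ~L(s))) | (forall t. L(t)) | (forall y. L(y))
Extract every quantifier outward, since the variables are now distinct and don't occur free across branches:
  exists z. forall v. forall s. exists x. forall t. forall y. (C(z,v) | C(v,v) | ~L(x) & ~L(s) | L(t) | L(y))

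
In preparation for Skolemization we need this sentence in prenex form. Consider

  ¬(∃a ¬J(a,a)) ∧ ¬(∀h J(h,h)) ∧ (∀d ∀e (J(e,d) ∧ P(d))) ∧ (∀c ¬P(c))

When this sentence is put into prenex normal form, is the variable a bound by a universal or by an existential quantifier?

universal

Move each ¬ inward, flipping quantifiers it crosses:
  (∀a J(a,a)) ∧ (∃h ¬J(h,h)) ∧ (∀d ∀e (J(e,d) ∧ P(d))) ∧ (∀c ¬P(c))
All bound variables are already distinct, so no renaming is needed.
Finally move all quantifiers to the prefix:
  ∀a ∃h ∀d ∀e ∀c (J(a,a) ∧ ¬J(h,h) ∧ J(e,d) ∧ P(d) ∧ ¬P(c))
The quantifier ∃a sits under an odd number of negations, so it flips to ∀a.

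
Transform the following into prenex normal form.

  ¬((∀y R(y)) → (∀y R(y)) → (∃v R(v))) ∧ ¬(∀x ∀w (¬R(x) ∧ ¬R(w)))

∀y ∀w1 ∀v ∃x ∃w (R(y) ∧ R(w1) ∧ ¬R(v) ∧ (R(x) ∨ R(w)))

Rewrite implications/biconditionals: A → B as ¬A ∨ B.
  ¬(¬(∀y R(y)) ∨ ¬(∀y R(y)) ∨ (∃v R(v))) ∧ ¬(∀x ∀w (¬R(x) ∧ ¬R(w)))
Push ¬ through the quantifiers and connectives to reach negation normal form:
  (∀y R(y)) ∧ (∀y R(y)) ∧ (∀v ¬R(v)) ∧ (∃x ∃w (R(x) ∨ R(w)))
Give each quantifier a distinct variable: y↦w1.
  (∀y R(y)) ∧ (∀w1 R(w1)) ∧ (∀v ¬R(v)) ∧ (∃x ∃w (R(x) ∨ R(w)))
Pull the quantifiers to the front (each side's bound variable is not free in the other side):
  ∀y ∀w1 ∀v ∃x ∃w (R(y) ∧ R(w1) ∧ ¬R(v) ∧ (R(x) ∨ R(w)))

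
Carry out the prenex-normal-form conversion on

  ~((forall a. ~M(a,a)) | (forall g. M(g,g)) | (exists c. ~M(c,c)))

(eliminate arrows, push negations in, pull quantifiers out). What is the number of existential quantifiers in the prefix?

2

Push ¬ through the quantifiers and connectives to reach negation normal form:
  (exists a. M(a,a)) & (exists g. ~M(g,g)) & (forall c. M(c,c))
All bound variables are already distinct, so no renaming is needed.
Extract every quantifier outward, since the variables are now distinct and don't occur free across branches:
  exists a. exists g. forall c. (M(a,a) & ~M(g,g) & M(c,c))
The prefix is exists a exists g forall c: 1 universal, 2 existential.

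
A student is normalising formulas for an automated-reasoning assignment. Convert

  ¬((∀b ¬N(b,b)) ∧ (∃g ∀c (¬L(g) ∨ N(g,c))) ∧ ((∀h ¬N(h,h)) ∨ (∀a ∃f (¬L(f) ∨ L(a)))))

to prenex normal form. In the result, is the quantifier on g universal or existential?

universal

Move each ¬ inward, flipping quantifiers it crosses:
  (∃b N(b,b)) ∨ (∀g ∃c (L(g) ∧ ¬N(g,c))) ∨ (∃h N(h,h)) ∧ (∃a ∀f (L(f) ∧ ¬L(a)))
Pull the quantifiers to the front (each side's bound variable is not free in the other side):
  ∃b ∀g ∃c ∃h ∃a ∀f (N(b,b) ∨ L(g) ∧ ¬N(g,c) ∨ N(h,h) ∧ L(f) ∧ ¬L(a))
The quantifier ∃g sits under an odd number of negations, so it flips to ∀g.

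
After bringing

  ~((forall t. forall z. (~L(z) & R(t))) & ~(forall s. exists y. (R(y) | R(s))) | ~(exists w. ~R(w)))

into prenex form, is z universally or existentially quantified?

existential

Move each ¬ inward, flipping quantifiers it crosses:
  ((exists t. exists z. (L(z) | ~R(t))) | (forall s. exists y. (R(y) | R(s)))) & (exists w. ~R(w))
All bound variables are already distinct, so no renaming is needed.
Finally move all quantifiers to the prefix:
  exists t. exists z. forall s. exists y. exists w. ((L(z) | ~R(t) | R(y) | R(s)) & ~R(w))
The quantifier forall z sits under an odd number of negations, so it flips to exists z.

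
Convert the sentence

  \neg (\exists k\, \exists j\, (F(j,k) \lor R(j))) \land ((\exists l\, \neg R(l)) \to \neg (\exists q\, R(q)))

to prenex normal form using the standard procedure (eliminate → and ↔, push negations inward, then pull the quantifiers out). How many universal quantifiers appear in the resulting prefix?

4

Rewrite implications/biconditionals: A → B as ¬A ∨ B.
  \neg (\exists k\, \exists j\, (F(j,k) \lor R(j))) \land (\neg (\exists l\, \neg R(l)) \lor \neg (\exists q\, R(q)))
Push ¬ through the quantifiers and connectives to reach negation normal form:
  (\forall k\, \forall j\, (\neg F(j,k) \land \neg R(j))) \land ((\forall l\, R(l)) \lor (\forall q\, \neg R(q)))
All bound variables are already distinct, so no renaming is needed.
Pull the quantifiers to the front (each side's bound variable is not free in the other side):
  \forall k\, \forall j\, \forall l\, \forall q\, (\neg F(j,k) \land \neg R(j) \land (R(l) \lor \neg R(q)))
The prefix is \forall k \forall j \forall l \forall q: 4 universal, 0 existential.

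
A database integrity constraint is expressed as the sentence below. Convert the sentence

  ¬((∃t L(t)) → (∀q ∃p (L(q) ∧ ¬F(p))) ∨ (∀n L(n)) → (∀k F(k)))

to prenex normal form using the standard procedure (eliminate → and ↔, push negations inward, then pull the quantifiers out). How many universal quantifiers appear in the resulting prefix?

Eliminate → and ↔ using ¬ and ∨.
  ¬(¬(∃t L(t)) ∨ ¬((∀q ∃p (L(q) ∧ ¬F(p))) ∨ (∀n L(n))) ∨ (∀k F(k)))
Push ¬ through the quantifiers and connectives to reach negation normal form:
  (∃t L(t)) ∧ ((∀q ∃p (L(q) ∧ ¬F(p))) ∨ (∀n L(n))) ∧ (∃k ¬F(k))
All bound variables are already distinct, so no renaming is needed.
Pull the quantifiers to the front (each side's bound variable is not free in the other side):
  ∃t ∀q ∃p ∀n ∃k (L(t) ∧ (L(q) ∧ ¬F(p) ∨ L(n)) ∧ ¬F(k))
The prefix is ∃t ∀q ∃p ∀n ∃k: 2 universal, 3 existential.

2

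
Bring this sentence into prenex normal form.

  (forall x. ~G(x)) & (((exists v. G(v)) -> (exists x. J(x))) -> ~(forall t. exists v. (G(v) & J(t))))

Rewrite implications/biconditionals: A → B as ¬A ∨ B.
  (forall x. ~G(x)) & (~(~(exists v. G(v)) | (exists x. J(x))) | ~(forall t. exists v. (G(v) & J(t))))
Push ¬ through the quantifiers and connectives to reach negation normal form:
  (forall x. ~G(x)) & ((exists v. G(v)) & (forall x. ~J(x)) | (exists t. forall v. (~G(v) | ~J(t))))
Standardize variables apart so no two quantifiers bind the same name: x↦w, v↦p.
  (forall x. ~G(x)) & ((exists v. G(v)) & (forall w. ~J(w)) | (exists t. forall p. (~G(p) | ~J(t))))
Extract every quantifier outward, since the variables are now distinct and don't occur free across branches:
  forall x. exists v. forall w. exists t. forall p. (~G(x) & (G(v) & ~J(w) | ~G(p) | ~J(t)))

forall x. exists v. forall w. exists t. forall p. (~G(x) & (G(v) & ~J(w) | ~G(p) | ~J(t)))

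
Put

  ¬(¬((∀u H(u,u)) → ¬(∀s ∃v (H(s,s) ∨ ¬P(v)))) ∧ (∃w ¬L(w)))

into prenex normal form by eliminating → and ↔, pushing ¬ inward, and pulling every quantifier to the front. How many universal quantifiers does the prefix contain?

Rewrite implications/biconditionals: A → B as ¬A ∨ B.
  ¬(¬(¬(∀u H(u,u)) ∨ ¬(∀s ∃v (H(s,s) ∨ ¬P(v)))) ∧ (∃w ¬L(w)))
Drive negations inward (¬∀x A ≡ ∃x ¬A, ¬∃x A ≡ ∀x ¬A, De Morgan for ∧/∨):
  (∃u ¬H(u,u)) ∨ (∃s ∀v (¬H(s,s) ∧ P(v))) ∨ (∀w L(w))
All bound variables are already distinct, so no renaming is needed.
Extract every quantifier outward, since the variables are now distinct and don't occur free across branches:
  ∃u ∃s ∀v ∀w (¬H(u,u) ∨ ¬H(s,s) ∧ P(v) ∨ L(w))
The prefix is ∃u ∃s ∀v ∀w: 2 universal, 2 existential.

2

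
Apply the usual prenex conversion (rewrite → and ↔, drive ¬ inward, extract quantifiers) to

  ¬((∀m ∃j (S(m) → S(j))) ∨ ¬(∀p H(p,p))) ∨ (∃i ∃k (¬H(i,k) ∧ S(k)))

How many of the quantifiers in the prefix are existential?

3

Rewrite implications/biconditionals: A → B as ¬A ∨ B.
  ¬((∀m ∃j (¬S(m) ∨ S(j))) ∨ ¬(∀p H(p,p))) ∨ (∃i ∃k (¬H(i,k) ∧ S(k)))
Push ¬ through the quantifiers and connectives to reach negation normal form:
  (∃m ∀j (S(m) ∧ ¬S(j))) ∧ (∀p H(p,p)) ∨ (∃i ∃k (¬H(i,k) ∧ S(k)))
All bound variables are already distinct, so no renaming is needed.
Extract every quantifier outward, since the variables are now distinct and don't occur free across branches:
  ∃m ∀j ∀p ∃i ∃k (S(m) ∧ ¬S(j) ∧ H(p,p) ∨ ¬H(i,k) ∧ S(k))
The prefix is ∃m ∀j ∀p ∃i ∃k: 2 universal, 3 existential.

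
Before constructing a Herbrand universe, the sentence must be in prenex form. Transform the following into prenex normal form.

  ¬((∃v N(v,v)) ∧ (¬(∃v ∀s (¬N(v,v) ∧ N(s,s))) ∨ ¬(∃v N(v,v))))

Push ¬ through the quantifiers and connectives to reach negation normal form:
  (∀v ¬N(v,v)) ∨ (∃v ∀s (¬N(v,v) ∧ N(s,s))) ∧ (∃v N(v,v))
Give each quantifier a distinct variable: v↦y1, v↦v1.
  (∀v ¬N(v,v)) ∨ (∃y1 ∀s (¬N(y1,y1) ∧ N(s,s))) ∧ (∃v1 N(v1,v1))
Pull the quantifiers to the front (each side's bound variable is not free in the other side):
  ∀v ∃y1 ∀s ∃v1 (¬N(v,v) ∨ ¬N(y1,y1) ∧ N(s,s) ∧ N(v1,v1))

∀v ∃y1 ∀s ∃v1 (¬N(v,v) ∨ ¬N(y1,y1) ∧ N(s,s) ∧ N(v1,v1))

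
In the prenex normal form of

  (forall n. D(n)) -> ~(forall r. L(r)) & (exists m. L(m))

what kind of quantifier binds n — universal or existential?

existential

First replace A → B with ¬A ∨ B.
  ~(forall n. D(n)) | ~(forall r. L(r)) & (exists m. L(m))
Move each ¬ inward, flipping quantifiers it crosses:
  (exists n. ~D(n)) | (exists r. ~L(r)) & (exists m. L(m))
Finally move all quantifiers to the prefix:
  exists n. exists r. exists m. (~D(n) | ~L(r) & L(m))
The quantifier forall n sits under an odd number of negations (counting the antecedent side of each →), so it flips to exists n.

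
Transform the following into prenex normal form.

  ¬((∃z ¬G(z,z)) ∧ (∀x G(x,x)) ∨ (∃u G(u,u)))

∀z ∃x ∀u ((G(z,z) ∨ ¬G(x,x)) ∧ ¬G(u,u))

Move each ¬ inward, flipping quantifiers it crosses:
  ((∀z G(z,z)) ∨ (∃x ¬G(x,x))) ∧ (∀u ¬G(u,u))
All bound variables are already distinct, so no renaming is needed.
Finally move all quantifiers to the prefix:
  ∀z ∃x ∀u ((G(z,z) ∨ ¬G(x,x)) ∧ ¬G(u,u))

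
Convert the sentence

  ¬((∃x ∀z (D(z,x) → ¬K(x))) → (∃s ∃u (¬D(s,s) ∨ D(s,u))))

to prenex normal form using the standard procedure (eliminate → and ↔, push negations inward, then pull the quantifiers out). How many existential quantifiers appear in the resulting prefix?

1

Eliminate → and ↔ using ¬ and ∨.
  ¬(¬(∃x ∀z (¬D(z,x) ∨ ¬K(x))) ∨ (∃s ∃u (¬D(s,s) ∨ D(s,u))))
Drive negations inward (¬∀x A ≡ ∃x ¬A, ¬∃x A ≡ ∀x ¬A, De Morgan for ∧/∨):
  (∃x ∀z (¬D(z,x) ∨ ¬K(x))) ∧ (∀s ∀u (D(s,s) ∧ ¬D(s,u)))
Finally move all quantifiers to the prefix:
  ∃x ∀z ∀s ∀u ((¬D(z,x) ∨ ¬K(x)) ∧ D(s,s) ∧ ¬D(s,u))
The prefix is ∃x ∀z ∀s ∀u: 3 universal, 1 existential.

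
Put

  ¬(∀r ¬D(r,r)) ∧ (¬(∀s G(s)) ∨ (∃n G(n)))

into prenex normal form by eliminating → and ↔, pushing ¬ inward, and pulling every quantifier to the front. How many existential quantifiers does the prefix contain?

Push ¬ through the quantifiers and connectives to reach negation normal form:
  (∃r D(r,r)) ∧ ((∃s ¬G(s)) ∨ (∃n G(n)))
All bound variables are already distinct, so no renaming is needed.
Extract every quantifier outward, since the variables are now distinct and don't occur free across branches:
  ∃r ∃s ∃n (D(r,r) ∧ (¬G(s) ∨ G(n)))
The prefix is ∃r ∃s ∃n: 0 universal, 3 existential.

3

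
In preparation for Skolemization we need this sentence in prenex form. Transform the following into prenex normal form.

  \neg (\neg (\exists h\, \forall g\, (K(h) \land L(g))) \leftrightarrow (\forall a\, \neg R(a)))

\forall h\, \exists g\, \exists a\, \forall z1\, \exists v\, \forall y1\, ((\neg K(h) \lor \neg L(g)) \land R(a) \lor \neg R(z1) \land K(v) \land L(y1))

Rewrite implications/biconditionals: A → B as ¬A ∨ B; A ↔ B as (¬A ∨ B) ∧ (¬B ∨ A).
  \neg ((\neg \neg (\exists h\, \forall g\, (K(h) \land L(g))) \lor (\forall a\, \neg R(a))) \land (\neg (\forall a\, \neg R(a)) \lor \neg (\exists h\, \forall g\, (K(h) \land L(g)))))
Move each ¬ inward, flipping quantifiers it crosses:
  (\forall h\, \exists g\, (\neg K(h) \lor \neg L(g))) \land (\exists a\, R(a)) \lor (\forall a\, \neg R(a)) \land (\exists h\, \forall g\, (K(h) \land L(g)))
Give each quantifier a distinct variable: a↦z1, h↦v, g↦y1.
  (\forall h\, \exists g\, (\neg K(h) \lor \neg L(g))) \land (\exists a\, R(a)) \lor (\forall z1\, \neg R(z1)) \land (\exists v\, \forall y1\, (K(v) \land L(y1)))
Extract every quantifier outward, since the variables are now distinct and don't occur free across branches:
  \forall h\, \exists g\, \exists a\, \forall z1\, \exists v\, \forall y1\, ((\neg K(h) \lor \neg L(g)) \land R(a) \lor \neg R(z1) \land K(v) \land L(y1))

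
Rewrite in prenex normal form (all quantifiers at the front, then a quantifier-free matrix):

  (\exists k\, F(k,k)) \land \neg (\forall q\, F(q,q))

\exists k\, \exists q\, (F(k,k) \land \neg F(q,q))

Move each ¬ inward, flipping quantifiers it crosses:
  (\exists k\, F(k,k)) \land (\exists q\, \neg F(q,q))
All bound variables are already distinct, so no renaming is needed.
Pull the quantifiers to the front (each side's bound variable is not free in the other side):
  \exists k\, \exists q\, (F(k,k) \land \neg F(q,q))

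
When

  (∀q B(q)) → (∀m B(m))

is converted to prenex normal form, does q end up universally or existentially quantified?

existential

First replace A → B with ¬A ∨ B.
  ¬(∀q B(q)) ∨ (∀m B(m))
Drive negations inward (¬∀x A ≡ ∃x ¬A, ¬∃x A ≡ ∀x ¬A, De Morgan for ∧/∨):
  (∃q ¬B(q)) ∨ (∀m B(m))
All bound variables are already distinct, so no renaming is needed.
Extract every quantifier outward, since the variables are now distinct and don't occur free across branches:
  ∃q ∀m (¬B(q) ∨ B(m))
The quantifier ∀q sits under an odd number of negations (counting the antecedent side of each →), so it flips to ∃q.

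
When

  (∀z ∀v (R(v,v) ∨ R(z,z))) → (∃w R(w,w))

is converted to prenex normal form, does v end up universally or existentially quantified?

Eliminate → and ↔ using ¬ and ∨.
  ¬(∀z ∀v (R(v,v) ∨ R(z,z))) ∨ (∃w R(w,w))
Drive negations inward (¬∀x A ≡ ∃x ¬A, ¬∃x A ≡ ∀x ¬A, De Morgan for ∧/∨):
  (∃z ∃v (¬R(v,v) ∧ ¬R(z,z))) ∨ (∃w R(w,w))
Finally move all quantifiers to the prefix:
  ∃z ∃v ∃w (¬R(v,v) ∧ ¬R(z,z) ∨ R(w,w))
The quantifier ∀v sits under an odd number of negations (counting the antecedent side of each →), so it flips to ∃v.

existential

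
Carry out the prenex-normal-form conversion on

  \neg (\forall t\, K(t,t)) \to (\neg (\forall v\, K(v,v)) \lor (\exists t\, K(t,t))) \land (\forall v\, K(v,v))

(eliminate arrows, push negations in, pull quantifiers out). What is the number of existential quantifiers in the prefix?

Eliminate → and ↔ using ¬ and ∨.
  \neg \neg (\forall t\, K(t,t)) \lor (\neg (\forall v\, K(v,v)) \lor (\exists t\, K(t,t))) \land (\forall v\, K(v,v))
Push ¬ through the quantifiers and connectives to reach negation normal form:
  (\forall t\, K(t,t)) \lor ((\exists v\, \neg K(v,v)) \lor (\exists t\, K(t,t))) \land (\forall v\, K(v,v))
Standardize variables apart so no two quantifiers bind the same name: t↦z1, v↦x1.
  (\forall t\, K(t,t)) \lor ((\exists v\, \neg K(v,v)) \lor (\exists z1\, K(z1,z1))) \land (\forall x1\, K(x1,x1))
Extract every quantifier outward, since the variables are now distinct and don't occur free across branches:
  \forall t\, \exists v\, \exists z1\, \forall x1\, (K(t,t) \lor (\neg K(v,v) \lor K(z1,z1)) \land K(x1,x1))
The prefix is \forall t \exists v \exists z1 \forall x1: 2 universal, 2 existential.

2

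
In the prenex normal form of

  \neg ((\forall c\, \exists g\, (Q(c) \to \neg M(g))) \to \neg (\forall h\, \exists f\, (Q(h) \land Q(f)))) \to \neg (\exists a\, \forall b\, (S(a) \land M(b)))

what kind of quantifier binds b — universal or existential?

Eliminate → and ↔ using ¬ and ∨.
  \neg \neg (\neg (\forall c\, \exists g\, (\neg Q(c) \lor \neg M(g))) \lor \neg (\forall h\, \exists f\, (Q(h) \land Q(f)))) \lor \neg (\exists a\, \forall b\, (S(a) \land M(b)))
Move each ¬ inward, flipping quantifiers it crosses:
  (\exists c\, \forall g\, (Q(c) \land M(g))) \lor (\exists h\, \forall f\, (\neg Q(h) \lor \neg Q(f))) \lor (\forall a\, \exists b\, (\neg S(a) \lor \neg M(b)))
All bound variables are already distinct, so no renaming is needed.
Pull the quantifiers to the front (each side's bound variable is not free in the other side):
  \exists c\, \forall g\, \exists h\, \forall f\, \forall a\, \exists b\, (Q(c) \land M(g) \lor \neg Q(h) \lor \neg Q(f) \lor \neg S(a) \lor \neg M(b))
The quantifier \forall b sits under an odd number of negations (counting the antecedent side of each →), so it flips to \exists b.

existential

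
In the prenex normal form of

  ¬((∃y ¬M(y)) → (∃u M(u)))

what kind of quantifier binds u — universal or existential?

Rewrite implications/biconditionals: A → B as ¬A ∨ B.
  ¬(¬(∃y ¬M(y)) ∨ (∃u M(u)))
Push ¬ through the quantifiers and connectives to reach negation normal form:
  (∃y ¬M(y)) ∧ (∀u ¬M(u))
All bound variables are already distinct, so no renaming is needed.
Pull the quantifiers to the front (each side's bound variable is not free in the other side):
  ∃y ∀u (¬M(y) ∧ ¬M(u))
The quantifier ∃u sits under an odd number of negations (counting the antecedent side of each →), so it flips to ∀u.

universal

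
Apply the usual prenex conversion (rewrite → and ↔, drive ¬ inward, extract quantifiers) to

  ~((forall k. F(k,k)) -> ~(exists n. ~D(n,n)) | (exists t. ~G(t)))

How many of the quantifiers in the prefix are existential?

Eliminate → and ↔ using ¬ and ∨.
  ~(~(forall k. F(k,k)) | ~(exists n. ~D(n,n)) | (exists t. ~G(t)))
Push ¬ through the quantifiers and connectives to reach negation normal form:
  (forall k. F(k,k)) & (exists n. ~D(n,n)) & (forall t. G(t))
All bound variables are already distinct, so no renaming is needed.
Finally move all quantifiers to the prefix:
  forall k. exists n. forall t. (F(k,k) & ~D(n,n) & G(t))
The prefix is forall k exists n forall t: 2 universal, 1 existential.

1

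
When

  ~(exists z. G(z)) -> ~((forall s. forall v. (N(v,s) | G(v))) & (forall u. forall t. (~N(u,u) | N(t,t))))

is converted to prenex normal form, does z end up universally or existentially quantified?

existential

Rewrite implications/biconditionals: A → B as ¬A ∨ B.
  ~~(exists z. G(z)) | ~((forall s. forall v. (N(v,s) | G(v))) & (forall u. forall t. (~N(u,u) | N(t,t))))
Drive negations inward (¬∀x A ≡ ∃x ¬A, ¬∃x A ≡ ∀x ¬A, De Morgan for ∧/∨):
  (exists z. G(z)) | (exists s. exists v. (~N(v,s) & ~G(v))) | (exists u. exists t. (N(u,u) & ~N(t,t)))
All bound variables are already distinct, so no renaming is needed.
Extract every quantifier outward, since the variables are now distinct and don't occur free across branches:
  exists z. exists s. exists v. exists u. exists t. (G(z) | ~N(v,s) & ~G(v) | N(u,u) & ~N(t,t))
The quantifier exists z sits under an even number of negations (counting the antecedent side of each →), so it remains existential.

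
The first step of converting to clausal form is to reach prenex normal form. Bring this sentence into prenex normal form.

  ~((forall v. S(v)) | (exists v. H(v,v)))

exists v. forall u. (~S(v) & ~H(u,u))

Drive negations inward (¬∀x A ≡ ∃x ¬A, ¬∃x A ≡ ∀x ¬A, De Morgan for ∧/∨):
  (exists v. ~S(v)) & (forall v. ~H(v,v))
Rename bound variables to avoid capture: v↦u.
  (exists v. ~S(v)) & (forall u. ~H(u,u))
Extract every quantifier outward, since the variables are now distinct and don't occur free across branches:
  exists v. forall u. (~S(v) & ~H(u,u))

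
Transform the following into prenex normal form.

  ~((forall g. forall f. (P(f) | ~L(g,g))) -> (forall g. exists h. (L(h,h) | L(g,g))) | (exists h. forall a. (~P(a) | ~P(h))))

Eliminate → and ↔ using ¬ and ∨.
  ~(~(forall g. forall f. (P(f) | ~L(g,g))) | (forall g. exists h. (L(h,h) | L(g,g))) | (exists h. forall a. (~P(a) | ~P(h))))
Drive negations inward (¬∀x A ≡ ∃x ¬A, ¬∃x A ≡ ∀x ¬A, De Morgan for ∧/∨):
  (forall g. forall f. (P(f) | ~L(g,g))) & (exists g. forall h. (~L(h,h) & ~L(g,g))) & (forall h. exists a. (P(a) & P(h)))
Rename bound variables to avoid capture: g↦z1, h↦u1.
  (forall g. forall f. (P(f) | ~L(g,g))) & (exists z1. forall h. (~L(h,h) & ~L(z1,z1))) & (forall u1. exists a. (P(a) & P(u1)))
Finally move all quantifiers to the prefix:
  forall g. forall f. exists z1. forall h. forall u1. exists a. ((P(f) | ~L(g,g)) & ~L(h,h) & ~L(z1,z1) & P(a) & P(u1))

forall g. forall f. exists z1. forall h. forall u1. exists a. ((P(f) | ~L(g,g)) & ~L(h,h) & ~L(z1,z1) & P(a) & P(u1))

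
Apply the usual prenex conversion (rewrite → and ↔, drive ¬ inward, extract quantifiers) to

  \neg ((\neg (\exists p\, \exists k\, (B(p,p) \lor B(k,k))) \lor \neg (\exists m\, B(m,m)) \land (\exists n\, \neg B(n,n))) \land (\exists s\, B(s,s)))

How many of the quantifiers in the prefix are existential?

3

Push ¬ through the quantifiers and connectives to reach negation normal form:
  (\exists p\, \exists k\, (B(p,p) \lor B(k,k))) \land ((\exists m\, B(m,m)) \lor (\forall n\, B(n,n))) \lor (\forall s\, \neg B(s,s))
All bound variables are already distinct, so no renaming is needed.
Finally move all quantifiers to the prefix:
  \exists p\, \exists k\, \exists m\, \forall n\, \forall s\, ((B(p,p) \lor B(k,k)) \land (B(m,m) \lor B(n,n)) \lor \neg B(s,s))
The prefix is \exists p \exists k \exists m \forall n \forall s: 2 universal, 3 existential.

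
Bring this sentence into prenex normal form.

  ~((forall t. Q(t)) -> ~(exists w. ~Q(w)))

Eliminate → and ↔ using ¬ and ∨.
  ~(~(forall t. Q(t)) | ~(exists w. ~Q(w)))
Push ¬ through the quantifiers and connectives to reach negation normal form:
  (forall t. Q(t)) & (exists w. ~Q(w))
Pull the quantifiers to the front (each side's bound variable is not free in the other side):
  forall t. exists w. (Q(t) & ~Q(w))

forall t. exists w. (Q(t) & ~Q(w))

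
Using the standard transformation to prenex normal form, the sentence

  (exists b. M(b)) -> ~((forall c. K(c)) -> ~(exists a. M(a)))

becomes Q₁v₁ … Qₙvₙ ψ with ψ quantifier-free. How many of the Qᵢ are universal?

2

Eliminate → and ↔ using ¬ and ∨.
  ~(exists b. M(b)) | ~(~(forall c. K(c)) | ~(exists a. M(a)))
Drive negations inward (¬∀x A ≡ ∃x ¬A, ¬∃x A ≡ ∀x ¬A, De Morgan for ∧/∨):
  (forall b. ~M(b)) | (forall c. K(c)) & (exists a. M(a))
All bound variables are already distinct, so no renaming is needed.
Pull the quantifiers to the front (each side's bound variable is not free in the other side):
  forall b. forall c. exists a. (~M(b) | K(c) & M(a))
The prefix is forall b forall c exists a: 2 universal, 1 existential.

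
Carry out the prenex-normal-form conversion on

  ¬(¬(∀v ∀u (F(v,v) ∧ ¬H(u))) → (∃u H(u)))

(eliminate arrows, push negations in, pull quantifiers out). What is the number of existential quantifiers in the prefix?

First replace A → B with ¬A ∨ B.
  ¬(¬¬(∀v ∀u (F(v,v) ∧ ¬H(u))) ∨ (∃u H(u)))
Push ¬ through the quantifiers and connectives to reach negation normal form:
  (∃v ∃u (¬F(v,v) ∨ H(u))) ∧ (∀u ¬H(u))
Rename bound variables to avoid capture: u↦v1.
  (∃v ∃u (¬F(v,v) ∨ H(u))) ∧ (∀v1 ¬H(v1))
Pull the quantifiers to the front (each side's bound variable is not free in the other side):
  ∃v ∃u ∀v1 ((¬F(v,v) ∨ H(u)) ∧ ¬H(v1))
The prefix is ∃v ∃u ∀v1: 1 universal, 2 existential.

2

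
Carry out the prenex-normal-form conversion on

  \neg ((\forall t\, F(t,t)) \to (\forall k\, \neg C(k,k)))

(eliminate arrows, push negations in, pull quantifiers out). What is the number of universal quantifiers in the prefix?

Rewrite implications/biconditionals: A → B as ¬A ∨ B.
  \neg (\neg (\forall t\, F(t,t)) \lor (\forall k\, \neg C(k,k)))
Move each ¬ inward, flipping quantifiers it crosses:
  (\forall t\, F(t,t)) \land (\exists k\, C(k,k))
Finally move all quantifiers to the prefix:
  \forall t\, \exists k\, (F(t,t) \land C(k,k))
The prefix is \forall t \exists k: 1 universal, 1 existential.

1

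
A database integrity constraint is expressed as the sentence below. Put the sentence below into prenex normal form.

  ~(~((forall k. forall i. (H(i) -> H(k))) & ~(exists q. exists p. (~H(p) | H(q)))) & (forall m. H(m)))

forall k. forall i. forall q. forall p. exists m. ((~H(i) | H(k)) & H(p) & ~H(q) | ~H(m))

First replace A → B with ¬A ∨ B.
  ~(~((forall k. forall i. (~H(i) | H(k))) & ~(exists q. exists p. (~H(p) | H(q)))) & (forall m. H(m)))
Move each ¬ inward, flipping quantifiers it crosses:
  (forall k. forall i. (~H(i) | H(k))) & (forall q. forall p. (H(p) & ~H(q))) | (exists m. ~H(m))
Finally move all quantifiers to the prefix:
  forall k. forall i. forall q. forall p. exists m. ((~H(i) | H(k)) & H(p) & ~H(q) | ~H(m))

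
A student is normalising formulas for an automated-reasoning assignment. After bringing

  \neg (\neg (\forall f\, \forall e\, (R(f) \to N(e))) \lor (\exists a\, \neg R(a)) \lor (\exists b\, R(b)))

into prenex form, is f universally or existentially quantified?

First replace A → B with ¬A ∨ B.
  \neg (\neg (\forall f\, \forall e\, (\neg R(f) \lor N(e))) \lor (\exists a\, \neg R(a)) \lor (\exists b\, R(b)))
Drive negations inward (¬∀x A ≡ ∃x ¬A, ¬∃x A ≡ ∀x ¬A, De Morgan for ∧/∨):
  (\forall f\, \forall e\, (\neg R(f) \lor N(e))) \land (\forall a\, R(a)) \land (\forall b\, \neg R(b))
Extract every quantifier outward, since the variables are now distinct and don't occur free across branches:
  \forall f\, \forall e\, \forall a\, \forall b\, ((\neg R(f) \lor N(e)) \land R(a) \land \neg R(b))
The quantifier \forall f sits under an even number of negations (counting the antecedent side of each →), so it remains universal.

universal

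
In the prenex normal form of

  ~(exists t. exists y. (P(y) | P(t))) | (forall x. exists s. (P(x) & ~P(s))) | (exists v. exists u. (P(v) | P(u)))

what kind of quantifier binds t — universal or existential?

Drive negations inward (¬∀x A ≡ ∃x ¬A, ¬∃x A ≡ ∀x ¬A, De Morgan for ∧/∨):
  (forall t. forall y. (~P(y) & ~P(t))) | (forall x. exists s. (P(x) & ~P(s))) | (exists v. exists u. (P(v) | P(u)))
Finally move all quantifiers to the prefix:
  forall t. forall y. forall x. exists s. exists v. exists u. (~P(y) & ~P(t) | P(x) & ~P(s) | P(v) | P(u))
The quantifier exists t sits under an odd number of negations, so it flips to forall t.

universal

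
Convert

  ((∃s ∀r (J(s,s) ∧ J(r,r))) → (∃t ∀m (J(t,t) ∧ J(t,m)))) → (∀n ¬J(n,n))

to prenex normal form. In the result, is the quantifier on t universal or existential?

universal

Eliminate → and ↔ using ¬ and ∨.
  ¬(¬(∃s ∀r (J(s,s) ∧ J(r,r))) ∨ (∃t ∀m (J(t,t) ∧ J(t,m)))) ∨ (∀n ¬J(n,n))
Drive negations inward (¬∀x A ≡ ∃x ¬A, ¬∃x A ≡ ∀x ¬A, De Morgan for ∧/∨):
  (∃s ∀r (J(s,s) ∧ J(r,r))) ∧ (∀t ∃m (¬J(t,t) ∨ ¬J(t,m))) ∨ (∀n ¬J(n,n))
All bound variables are already distinct, so no renaming is needed.
Extract every quantifier outward, since the variables are now distinct and don't occur free across branches:
  ∃s ∀r ∀t ∃m ∀n (J(s,s) ∧ J(r,r) ∧ (¬J(t,t) ∨ ¬J(t,m)) ∨ ¬J(n,n))
The quantifier ∃t sits under an odd number of negations (counting the antecedent side of each →), so it flips to ∀t.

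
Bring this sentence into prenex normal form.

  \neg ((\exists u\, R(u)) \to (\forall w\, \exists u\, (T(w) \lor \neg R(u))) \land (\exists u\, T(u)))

Eliminate → and ↔ using ¬ and ∨.
  \neg (\neg (\exists u\, R(u)) \lor (\forall w\, \exists u\, (T(w) \lor \neg R(u))) \land (\exists u\, T(u)))
Move each ¬ inward, flipping quantifiers it crosses:
  (\exists u\, R(u)) \land ((\exists w\, \forall u\, (\neg T(w) \land R(u))) \lor (\forall u\, \neg T(u)))
Give each quantifier a distinct variable: u↦t, u↦y.
  (\exists u\, R(u)) \land ((\exists w\, \forall t\, (\neg T(w) \land R(t))) \lor (\forall y\, \neg T(y)))
Extract every quantifier outward, since the variables are now distinct and don't occur free across branches:
  \exists u\, \exists w\, \forall t\, \forall y\, (R(u) \land (\neg T(w) \land R(t) \lor \neg T(y)))

\exists u\, \exists w\, \forall t\, \forall y\, (R(u) \land (\neg T(w) \land R(t) \lor \neg T(y)))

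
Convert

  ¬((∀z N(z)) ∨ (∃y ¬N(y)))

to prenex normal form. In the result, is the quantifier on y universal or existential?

Drive negations inward (¬∀x A ≡ ∃x ¬A, ¬∃x A ≡ ∀x ¬A, De Morgan for ∧/∨):
  (∃z ¬N(z)) ∧ (∀y N(y))
All bound variables are already distinct, so no renaming is needed.
Extract every quantifier outward, since the variables are now distinct and don't occur free across branches:
  ∃z ∀y (¬N(z) ∧ N(y))
The quantifier ∃y sits under an odd number of negations, so it flips to ∀y.

universal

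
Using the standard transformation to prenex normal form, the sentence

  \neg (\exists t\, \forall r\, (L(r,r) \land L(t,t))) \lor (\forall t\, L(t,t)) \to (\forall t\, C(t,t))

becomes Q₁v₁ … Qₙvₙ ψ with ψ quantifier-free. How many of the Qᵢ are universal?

Eliminate → and ↔ using ¬ and ∨.
  \neg (\neg (\exists t\, \forall r\, (L(r,r) \land L(t,t))) \lor (\forall t\, L(t,t))) \lor (\forall t\, C(t,t))
Move each ¬ inward, flipping quantifiers it crosses:
  (\exists t\, \forall r\, (L(r,r) \land L(t,t))) \land (\exists t\, \neg L(t,t)) \lor (\forall t\, C(t,t))
Standardize variables apart so no two quantifiers bind the same name: t↦q, t↦b.
  (\exists t\, \forall r\, (L(r,r) \land L(t,t))) \land (\exists q\, \neg L(q,q)) \lor (\forall b\, C(b,b))
Pull the quantifiers to the front (each side's bound variable is not free in the other side):
  \exists t\, \forall r\, \exists q\, \forall b\, (L(r,r) \land L(t,t) \land \neg L(q,q) \lor C(b,b))
The prefix is \exists t \forall r \exists q \forall b: 2 universal, 2 existential.

2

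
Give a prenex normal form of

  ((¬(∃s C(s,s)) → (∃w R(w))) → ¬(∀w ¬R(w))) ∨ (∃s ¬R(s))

Eliminate → and ↔ using ¬ and ∨.
  ¬(¬¬(∃s C(s,s)) ∨ (∃w R(w))) ∨ ¬(∀w ¬R(w)) ∨ (∃s ¬R(s))
Move each ¬ inward, flipping quantifiers it crosses:
  (∀s ¬C(s,s)) ∧ (∀w ¬R(w)) ∨ (∃w R(w)) ∨ (∃s ¬R(s))
Standardize variables apart so no two quantifiers bind the same name: w↦b, s↦v.
  (∀s ¬C(s,s)) ∧ (∀w ¬R(w)) ∨ (∃b R(b)) ∨ (∃v ¬R(v))
Finally move all quantifiers to the prefix:
  ∀s ∀w ∃b ∃v (¬C(s,s) ∧ ¬R(w) ∨ R(b) ∨ ¬R(v))

∀s ∀w ∃b ∃v (¬C(s,s) ∧ ¬R(w) ∨ R(b) ∨ ¬R(v))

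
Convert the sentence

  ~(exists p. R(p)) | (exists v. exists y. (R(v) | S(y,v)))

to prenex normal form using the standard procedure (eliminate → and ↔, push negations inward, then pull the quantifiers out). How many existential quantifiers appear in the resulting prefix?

Push ¬ through the quantifiers and connectives to reach negation normal form:
  (forall p. ~R(p)) | (exists v. exists y. (R(v) | S(y,v)))
All bound variables are already distinct, so no renaming is needed.
Finally move all quantifiers to the prefix:
  forall p. exists v. exists y. (~R(p) | R(v) | S(y,v))
The prefix is forall p exists v exists y: 1 universal, 2 existential.

2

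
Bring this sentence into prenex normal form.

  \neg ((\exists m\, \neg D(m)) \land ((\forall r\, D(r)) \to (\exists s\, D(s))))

\forall m\, \forall r\, \forall s\, (D(m) \lor D(r) \land \neg D(s))

Rewrite implications/biconditionals: A → B as ¬A ∨ B.
  \neg ((\exists m\, \neg D(m)) \land (\neg (\forall r\, D(r)) \lor (\exists s\, D(s))))
Drive negations inward (¬∀x A ≡ ∃x ¬A, ¬∃x A ≡ ∀x ¬A, De Morgan for ∧/∨):
  (\forall m\, D(m)) \lor (\forall r\, D(r)) \land (\forall s\, \neg D(s))
Pull the quantifiers to the front (each side's bound variable is not free in the other side):
  \forall m\, \forall r\, \forall s\, (D(m) \lor D(r) \land \neg D(s))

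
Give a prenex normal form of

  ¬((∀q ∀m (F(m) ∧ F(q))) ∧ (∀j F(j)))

Drive negations inward (¬∀x A ≡ ∃x ¬A, ¬∃x A ≡ ∀x ¬A, De Morgan for ∧/∨):
  (∃q ∃m (¬F(m) ∨ ¬F(q))) ∨ (∃j ¬F(j))
All bound variables are already distinct, so no renaming is needed.
Finally move all quantifiers to the prefix:
  ∃q ∃m ∃j (¬F(m) ∨ ¬F(q) ∨ ¬F(j))

∃q ∃m ∃j (¬F(m) ∨ ¬F(q) ∨ ¬F(j))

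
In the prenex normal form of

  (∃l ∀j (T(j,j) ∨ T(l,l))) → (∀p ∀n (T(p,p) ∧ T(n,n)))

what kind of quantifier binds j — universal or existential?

Eliminate → and ↔ using ¬ and ∨.
  ¬(∃l ∀j (T(j,j) ∨ T(l,l))) ∨ (∀p ∀n (T(p,p) ∧ T(n,n)))
Drive negations inward (¬∀x A ≡ ∃x ¬A, ¬∃x A ≡ ∀x ¬A, De Morgan for ∧/∨):
  (∀l ∃j (¬T(j,j) ∧ ¬T(l,l))) ∨ (∀p ∀n (T(p,p) ∧ T(n,n)))
Pull the quantifiers to the front (each side's bound variable is not free in the other side):
  ∀l ∃j ∀p ∀n (¬T(j,j) ∧ ¬T(l,l) ∨ T(p,p) ∧ T(n,n))
The quantifier ∀j sits under an odd number of negations (counting the antecedent side of each →), so it flips to ∃j.

existential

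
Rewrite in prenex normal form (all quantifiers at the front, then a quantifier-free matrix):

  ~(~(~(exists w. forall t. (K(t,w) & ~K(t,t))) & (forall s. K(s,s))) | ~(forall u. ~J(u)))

forall w. exists t. forall s. forall u. ((~K(t,w) | K(t,t)) & K(s,s) & ~J(u))

Move each ¬ inward, flipping quantifiers it crosses:
  (forall w. exists t. (~K(t,w) | K(t,t))) & (forall s. K(s,s)) & (forall u. ~J(u))
All bound variables are already distinct, so no renaming is needed.
Pull the quantifiers to the front (each side's bound variable is not free in the other side):
  forall w. exists t. forall s. forall u. ((~K(t,w) | K(t,t)) & K(s,s) & ~J(u))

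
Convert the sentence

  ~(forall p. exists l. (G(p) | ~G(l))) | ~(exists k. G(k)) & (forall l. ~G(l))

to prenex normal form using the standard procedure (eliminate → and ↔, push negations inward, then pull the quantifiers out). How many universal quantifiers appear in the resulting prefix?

3

Drive negations inward (¬∀x A ≡ ∃x ¬A, ¬∃x A ≡ ∀x ¬A, De Morgan for ∧/∨):
  (exists p. forall l. (~G(p) & G(l))) | (forall k. ~G(k)) & (forall l. ~G(l))
Give each quantifier a distinct variable: l↦u.
  (exists p. forall l. (~G(p) & G(l))) | (forall k. ~G(k)) & (forall u. ~G(u))
Finally move all quantifiers to the prefix:
  exists p. forall l. forall k. forall u. (~G(p) & G(l) | ~G(k) & ~G(u))
The prefix is exists p forall l forall k forall u: 3 universal, 1 existential.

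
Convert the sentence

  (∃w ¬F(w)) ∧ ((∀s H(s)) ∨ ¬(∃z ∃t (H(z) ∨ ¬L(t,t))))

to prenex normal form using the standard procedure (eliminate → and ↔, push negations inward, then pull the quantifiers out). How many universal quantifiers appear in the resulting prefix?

Move each ¬ inward, flipping quantifiers it crosses:
  (∃w ¬F(w)) ∧ ((∀s H(s)) ∨ (∀z ∀t (¬H(z) ∧ L(t,t))))
All bound variables are already distinct, so no renaming is needed.
Extract every quantifier outward, since the variables are now distinct and don't occur free across branches:
  ∃w ∀s ∀z ∀t (¬F(w) ∧ (H(s) ∨ ¬H(z) ∧ L(t,t)))
The prefix is ∃w ∀s ∀z ∀t: 3 universal, 1 existential.

3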